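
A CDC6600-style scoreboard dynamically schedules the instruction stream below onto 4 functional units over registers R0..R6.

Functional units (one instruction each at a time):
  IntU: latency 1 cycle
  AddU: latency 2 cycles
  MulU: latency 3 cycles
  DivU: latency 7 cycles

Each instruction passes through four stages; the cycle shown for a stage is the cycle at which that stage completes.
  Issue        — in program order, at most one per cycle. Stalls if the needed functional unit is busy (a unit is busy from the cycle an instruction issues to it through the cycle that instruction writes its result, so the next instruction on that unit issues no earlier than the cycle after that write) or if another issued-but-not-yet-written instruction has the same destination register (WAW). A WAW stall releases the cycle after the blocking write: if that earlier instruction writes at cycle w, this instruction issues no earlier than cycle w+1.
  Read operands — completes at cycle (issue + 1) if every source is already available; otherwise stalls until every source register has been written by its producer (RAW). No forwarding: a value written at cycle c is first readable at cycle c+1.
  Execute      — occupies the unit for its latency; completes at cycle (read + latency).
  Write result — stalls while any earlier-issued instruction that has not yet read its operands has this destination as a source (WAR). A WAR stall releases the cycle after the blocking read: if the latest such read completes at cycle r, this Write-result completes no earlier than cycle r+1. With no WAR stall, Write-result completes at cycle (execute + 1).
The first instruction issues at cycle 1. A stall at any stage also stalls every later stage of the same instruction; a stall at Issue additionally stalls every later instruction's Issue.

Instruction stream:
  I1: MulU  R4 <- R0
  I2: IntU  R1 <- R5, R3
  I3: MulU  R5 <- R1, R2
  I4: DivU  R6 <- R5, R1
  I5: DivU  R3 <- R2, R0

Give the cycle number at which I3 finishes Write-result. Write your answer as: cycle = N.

cycle 1: issue I1 (MulU)
cycle 2: I1 read-ops · issue I2 (IntU)
cycle 3: I2 read-ops
cycle 4: I2 finished on IntU
cycle 5: I1 finished on MulU · I2→R1
cycle 6: I1→R4
cycle 7: issue I3 (MulU)
cycle 8: I3 read-ops · issue I4 (DivU)
cycle 11: I3 finished on MulU
cycle 12: I3→R5
cycle 13: I4 read-ops
cycle 20: I4 finished on DivU
cycle 21: I4→R6
cycle 22: issue I5 (DivU)
cycle 23: I5 read-ops
cycle 30: I5 finished on DivU
cycle 31: I5→R3

cycle = 12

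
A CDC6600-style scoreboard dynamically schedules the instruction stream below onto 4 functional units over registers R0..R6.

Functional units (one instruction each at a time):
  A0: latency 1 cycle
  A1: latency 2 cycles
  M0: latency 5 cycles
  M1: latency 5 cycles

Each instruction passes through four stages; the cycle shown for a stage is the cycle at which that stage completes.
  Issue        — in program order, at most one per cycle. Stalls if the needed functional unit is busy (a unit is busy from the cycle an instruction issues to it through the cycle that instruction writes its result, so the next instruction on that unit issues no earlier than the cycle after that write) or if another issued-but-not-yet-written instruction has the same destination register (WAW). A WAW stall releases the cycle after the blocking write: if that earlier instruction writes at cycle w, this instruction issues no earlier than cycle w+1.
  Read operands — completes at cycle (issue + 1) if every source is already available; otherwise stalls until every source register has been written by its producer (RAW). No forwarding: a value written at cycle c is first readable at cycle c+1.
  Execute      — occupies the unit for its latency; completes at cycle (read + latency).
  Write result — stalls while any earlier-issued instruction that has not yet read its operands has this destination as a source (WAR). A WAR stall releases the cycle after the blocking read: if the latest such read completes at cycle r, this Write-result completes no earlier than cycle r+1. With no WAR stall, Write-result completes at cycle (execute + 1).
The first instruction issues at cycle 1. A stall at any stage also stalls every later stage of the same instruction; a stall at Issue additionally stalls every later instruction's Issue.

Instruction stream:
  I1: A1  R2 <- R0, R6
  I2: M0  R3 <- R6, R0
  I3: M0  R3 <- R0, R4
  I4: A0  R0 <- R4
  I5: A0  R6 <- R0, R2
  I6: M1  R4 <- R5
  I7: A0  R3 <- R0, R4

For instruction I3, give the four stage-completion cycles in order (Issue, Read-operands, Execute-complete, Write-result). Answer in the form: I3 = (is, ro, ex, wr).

I3 = (10, 11, 16, 17)

  I1 | 1 | 2 | 4 | 5
  I2 | 2 | 3 | 8 | 9
  I3 | 10 | 11 | 16 | 17   struct: M0 busy until I2 writes@9
  I4 | 11 | 12 | 13 | 14
  I5 | 15 | 16 | 17 | 18   struct: A0 busy until I4 writes@14
  I6 | 16 | 17 | 22 | 23
  I7 | 19 | 24 | 25 | 26   struct: A0 busy until I5 writes@18 · RAW R4: wait I6 write@23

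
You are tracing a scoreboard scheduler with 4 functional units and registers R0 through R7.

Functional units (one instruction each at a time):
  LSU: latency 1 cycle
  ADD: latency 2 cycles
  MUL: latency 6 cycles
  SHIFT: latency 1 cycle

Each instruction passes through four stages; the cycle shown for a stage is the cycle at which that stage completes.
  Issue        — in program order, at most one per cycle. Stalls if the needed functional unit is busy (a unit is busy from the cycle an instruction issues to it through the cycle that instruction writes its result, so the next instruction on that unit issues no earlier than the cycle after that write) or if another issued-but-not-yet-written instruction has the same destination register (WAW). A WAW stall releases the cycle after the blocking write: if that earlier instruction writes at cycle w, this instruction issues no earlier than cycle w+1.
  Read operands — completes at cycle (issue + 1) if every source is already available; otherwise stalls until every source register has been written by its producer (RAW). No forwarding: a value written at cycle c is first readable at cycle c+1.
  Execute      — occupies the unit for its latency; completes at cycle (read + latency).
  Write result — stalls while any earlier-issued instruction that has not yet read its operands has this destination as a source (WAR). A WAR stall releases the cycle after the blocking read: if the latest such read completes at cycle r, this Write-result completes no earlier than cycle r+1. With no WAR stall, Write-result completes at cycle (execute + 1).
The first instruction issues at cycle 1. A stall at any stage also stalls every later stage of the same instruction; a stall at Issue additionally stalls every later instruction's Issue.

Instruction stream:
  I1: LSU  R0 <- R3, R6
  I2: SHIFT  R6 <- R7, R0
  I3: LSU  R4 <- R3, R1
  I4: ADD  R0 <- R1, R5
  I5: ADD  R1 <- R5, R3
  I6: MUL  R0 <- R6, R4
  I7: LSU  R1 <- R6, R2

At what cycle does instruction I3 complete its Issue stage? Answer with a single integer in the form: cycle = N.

cycle = 5

I1 -> (1, 2, 3, 4)
I2 -> (2, 5, 6, 7)  // RAW R0: wait I1 write@4
I3 -> (5, 6, 7, 8)  // struct: LSU busy until I1 writes@4
I4 -> (6, 7, 9, 10)
I5 -> (11, 12, 14, 15)  // struct: ADD busy until I4 writes@10
I6 -> (12, 13, 19, 20)
I7 -> (16, 17, 18, 19)  // WAW R1: wait I5 write@15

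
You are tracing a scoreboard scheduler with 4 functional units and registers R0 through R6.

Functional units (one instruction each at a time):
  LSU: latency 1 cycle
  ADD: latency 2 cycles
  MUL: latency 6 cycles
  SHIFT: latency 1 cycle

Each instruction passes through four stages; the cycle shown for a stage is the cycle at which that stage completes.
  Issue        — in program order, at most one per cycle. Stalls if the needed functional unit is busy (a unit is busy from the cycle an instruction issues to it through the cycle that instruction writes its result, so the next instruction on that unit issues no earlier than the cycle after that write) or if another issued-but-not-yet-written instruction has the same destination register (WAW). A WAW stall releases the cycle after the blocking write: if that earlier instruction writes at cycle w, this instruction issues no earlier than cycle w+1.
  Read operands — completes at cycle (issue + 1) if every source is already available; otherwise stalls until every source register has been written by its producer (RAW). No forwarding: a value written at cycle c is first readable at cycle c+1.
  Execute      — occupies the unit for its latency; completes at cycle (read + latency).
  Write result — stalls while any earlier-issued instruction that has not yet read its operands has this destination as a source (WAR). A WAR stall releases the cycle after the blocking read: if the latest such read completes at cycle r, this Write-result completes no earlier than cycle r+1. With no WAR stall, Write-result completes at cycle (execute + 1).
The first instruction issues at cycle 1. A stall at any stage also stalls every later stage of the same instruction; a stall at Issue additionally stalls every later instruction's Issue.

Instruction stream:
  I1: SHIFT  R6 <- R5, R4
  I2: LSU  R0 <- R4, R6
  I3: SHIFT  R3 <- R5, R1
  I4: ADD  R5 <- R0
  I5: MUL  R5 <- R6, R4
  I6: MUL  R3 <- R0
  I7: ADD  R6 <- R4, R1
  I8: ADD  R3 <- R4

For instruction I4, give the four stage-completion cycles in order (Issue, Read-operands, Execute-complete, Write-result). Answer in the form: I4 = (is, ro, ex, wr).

I4 = (6, 8, 10, 11)

  I1 | 1 | 2 | 3 | 4
  I2 | 2 | 5 | 6 | 7   RAW R6: wait I1 write@4
  I3 | 5 | 6 | 7 | 8   struct: SHIFT busy until I1 writes@4
  I4 | 6 | 8 | 10 | 11   RAW R0: wait I2 write@7
  I5 | 12 | 13 | 19 | 20   WAW R5: wait I4 write@11
  I6 | 21 | 22 | 28 | 29   struct: MUL busy until I5 writes@20
  I7 | 22 | 23 | 25 | 26
  I8 | 30 | 31 | 33 | 34   WAW R3: wait I6 write@29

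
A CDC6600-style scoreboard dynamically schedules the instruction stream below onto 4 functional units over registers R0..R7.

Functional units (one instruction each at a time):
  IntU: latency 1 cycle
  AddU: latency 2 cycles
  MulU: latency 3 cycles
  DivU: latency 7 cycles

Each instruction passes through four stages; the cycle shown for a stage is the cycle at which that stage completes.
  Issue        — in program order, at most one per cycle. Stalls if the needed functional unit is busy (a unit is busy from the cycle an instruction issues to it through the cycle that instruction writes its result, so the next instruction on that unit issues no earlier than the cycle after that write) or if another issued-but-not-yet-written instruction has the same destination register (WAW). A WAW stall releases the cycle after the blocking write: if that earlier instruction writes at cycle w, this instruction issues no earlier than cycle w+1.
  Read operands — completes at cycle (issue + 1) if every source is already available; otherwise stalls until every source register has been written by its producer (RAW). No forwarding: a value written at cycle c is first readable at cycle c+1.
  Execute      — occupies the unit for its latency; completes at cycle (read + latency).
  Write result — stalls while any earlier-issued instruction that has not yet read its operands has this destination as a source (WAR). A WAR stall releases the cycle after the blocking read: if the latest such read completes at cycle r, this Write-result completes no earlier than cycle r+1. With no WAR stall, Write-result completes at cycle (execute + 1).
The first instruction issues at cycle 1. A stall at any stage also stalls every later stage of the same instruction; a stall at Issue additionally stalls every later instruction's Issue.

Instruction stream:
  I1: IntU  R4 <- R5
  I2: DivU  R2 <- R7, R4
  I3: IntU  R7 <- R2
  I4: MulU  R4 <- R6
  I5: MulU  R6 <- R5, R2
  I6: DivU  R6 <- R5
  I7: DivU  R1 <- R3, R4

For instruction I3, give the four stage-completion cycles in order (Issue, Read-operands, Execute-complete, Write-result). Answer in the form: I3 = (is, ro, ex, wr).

I3 = (5, 14, 15, 16)

c1: I1→IntU
c2: I1 RO, I2→DivU
c3: I1 EX
c4: I1 WR R4
c5: I2 RO, I3→IntU
c6: I4→MulU
c7: I4 RO
c10: I4 EX
c11: I4 WR R4
c12: I2 EX, I5→MulU
c13: I2 WR R2
c14: I3 RO, I5 RO
c15: I3 EX
c16: I3 WR R7
c17: I5 EX
c18: I5 WR R6
c19: I6→DivU
c20: I6 RO
c27: I6 EX
c28: I6 WR R6
c29: I7→DivU
c30: I7 RO
c37: I7 EX
c38: I7 WR R1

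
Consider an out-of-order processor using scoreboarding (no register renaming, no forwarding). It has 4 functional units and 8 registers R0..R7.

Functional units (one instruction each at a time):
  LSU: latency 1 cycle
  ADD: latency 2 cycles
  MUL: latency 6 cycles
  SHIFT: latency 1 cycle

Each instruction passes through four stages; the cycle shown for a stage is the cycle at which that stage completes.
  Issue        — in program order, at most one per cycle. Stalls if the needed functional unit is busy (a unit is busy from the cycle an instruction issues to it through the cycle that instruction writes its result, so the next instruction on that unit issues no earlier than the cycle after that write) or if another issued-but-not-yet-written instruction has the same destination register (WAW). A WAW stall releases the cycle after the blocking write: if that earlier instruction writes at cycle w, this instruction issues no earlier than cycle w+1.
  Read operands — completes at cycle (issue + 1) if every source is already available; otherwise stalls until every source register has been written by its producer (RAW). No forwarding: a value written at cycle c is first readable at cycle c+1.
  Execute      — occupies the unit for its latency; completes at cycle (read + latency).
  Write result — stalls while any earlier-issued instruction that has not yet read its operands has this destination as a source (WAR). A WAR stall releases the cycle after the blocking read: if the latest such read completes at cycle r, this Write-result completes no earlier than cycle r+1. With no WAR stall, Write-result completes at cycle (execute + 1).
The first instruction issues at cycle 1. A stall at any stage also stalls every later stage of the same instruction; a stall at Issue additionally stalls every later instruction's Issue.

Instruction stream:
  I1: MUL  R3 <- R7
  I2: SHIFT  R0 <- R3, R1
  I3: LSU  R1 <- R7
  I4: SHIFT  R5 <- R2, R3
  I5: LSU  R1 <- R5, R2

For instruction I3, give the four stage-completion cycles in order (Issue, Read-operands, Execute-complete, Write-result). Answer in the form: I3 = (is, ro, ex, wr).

I1  is:1  ro:2  ex:8  wr:9
I2  is:2  ro:10  ex:11  wr:12  — RAW R3: wait I1 write@9
I3  is:3  ro:4  ex:5  wr:11  — WAR R1: wait I2 read@10
I4  is:13  ro:14  ex:15  wr:16  — struct: SHIFT busy until I2 writes@12
I5  is:14  ro:17  ex:18  wr:19  — RAW R5: wait I4 write@16

I3 = (3, 4, 5, 11)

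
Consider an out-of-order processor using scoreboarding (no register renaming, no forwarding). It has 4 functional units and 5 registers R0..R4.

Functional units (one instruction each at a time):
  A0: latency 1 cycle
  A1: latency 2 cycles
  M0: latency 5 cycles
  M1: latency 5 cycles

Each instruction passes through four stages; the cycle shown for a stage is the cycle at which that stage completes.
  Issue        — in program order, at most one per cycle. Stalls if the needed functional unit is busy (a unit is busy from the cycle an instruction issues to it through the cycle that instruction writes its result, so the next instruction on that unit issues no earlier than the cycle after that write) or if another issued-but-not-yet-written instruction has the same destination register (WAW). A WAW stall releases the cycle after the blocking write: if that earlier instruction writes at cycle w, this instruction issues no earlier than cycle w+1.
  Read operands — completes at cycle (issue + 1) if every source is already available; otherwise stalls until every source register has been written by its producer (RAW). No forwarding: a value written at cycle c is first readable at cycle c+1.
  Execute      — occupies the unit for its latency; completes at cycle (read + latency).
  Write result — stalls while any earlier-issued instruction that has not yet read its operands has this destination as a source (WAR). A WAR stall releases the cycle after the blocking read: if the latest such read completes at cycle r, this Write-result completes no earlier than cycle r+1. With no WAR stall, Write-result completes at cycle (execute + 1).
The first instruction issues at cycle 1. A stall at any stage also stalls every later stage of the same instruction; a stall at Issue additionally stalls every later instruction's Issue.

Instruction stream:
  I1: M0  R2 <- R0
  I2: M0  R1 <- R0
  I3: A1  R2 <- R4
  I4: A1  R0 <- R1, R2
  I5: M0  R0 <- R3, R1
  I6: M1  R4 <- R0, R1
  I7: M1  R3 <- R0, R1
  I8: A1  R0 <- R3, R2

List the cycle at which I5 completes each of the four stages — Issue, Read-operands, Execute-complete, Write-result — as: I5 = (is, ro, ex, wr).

I5 = (21, 22, 27, 28)

[I1] 1/2/7/8
[I2] 9/10/15/16  (struct: M0 busy until I1 writes@8)
[I3] 10/11/13/14
[I4] 15/17/19/20  (struct: A1 busy until I3 writes@14; RAW R1: wait I2 write@16)
[I5] 21/22/27/28  (WAW R0: wait I4 write@20)
[I6] 22/29/34/35  (RAW R0: wait I5 write@28)
[I7] 36/37/42/43  (struct: M1 busy until I6 writes@35)
[I8] 37/44/46/47  (RAW R3: wait I7 write@43)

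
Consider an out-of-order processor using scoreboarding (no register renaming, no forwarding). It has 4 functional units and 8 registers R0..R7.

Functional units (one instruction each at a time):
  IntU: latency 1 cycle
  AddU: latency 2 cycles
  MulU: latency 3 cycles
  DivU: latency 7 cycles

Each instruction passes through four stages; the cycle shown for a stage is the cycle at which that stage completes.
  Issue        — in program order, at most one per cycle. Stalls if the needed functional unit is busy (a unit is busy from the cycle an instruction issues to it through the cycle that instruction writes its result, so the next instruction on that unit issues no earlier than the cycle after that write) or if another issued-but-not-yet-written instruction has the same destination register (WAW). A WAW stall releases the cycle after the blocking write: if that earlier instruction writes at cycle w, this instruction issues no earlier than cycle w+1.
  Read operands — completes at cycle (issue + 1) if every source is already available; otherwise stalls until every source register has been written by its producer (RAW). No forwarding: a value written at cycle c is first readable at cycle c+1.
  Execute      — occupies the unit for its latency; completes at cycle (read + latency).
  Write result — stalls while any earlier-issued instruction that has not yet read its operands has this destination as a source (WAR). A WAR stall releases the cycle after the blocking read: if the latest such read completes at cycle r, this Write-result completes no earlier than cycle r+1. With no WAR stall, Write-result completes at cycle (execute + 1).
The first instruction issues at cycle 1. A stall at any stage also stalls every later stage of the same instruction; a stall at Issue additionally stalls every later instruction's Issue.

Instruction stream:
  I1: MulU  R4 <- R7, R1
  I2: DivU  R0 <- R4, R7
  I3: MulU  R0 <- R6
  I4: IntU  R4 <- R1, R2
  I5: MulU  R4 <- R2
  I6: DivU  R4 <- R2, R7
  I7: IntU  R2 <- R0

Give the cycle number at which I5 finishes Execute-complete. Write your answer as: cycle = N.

cycle = 26

[1] I1 issues→MulU
[2] I1 reads | I2 issues→DivU
[5] I1 exec-done
[6] I1 writes R4
[7] I2 reads
[14] I2 exec-done
[15] I2 writes R0
[16] I3 issues→MulU
[17] I3 reads | I4 issues→IntU
[18] I4 reads
[19] I4 exec-done
[20] I3 exec-done | I4 writes R4
[21] I3 writes R0
[22] I5 issues→MulU
[23] I5 reads
[26] I5 exec-done
[27] I5 writes R4
[28] I6 issues→DivU
[29] I6 reads | I7 issues→IntU
[30] I7 reads
[31] I7 exec-done
[32] I7 writes R2
[36] I6 exec-done
[37] I6 writes R4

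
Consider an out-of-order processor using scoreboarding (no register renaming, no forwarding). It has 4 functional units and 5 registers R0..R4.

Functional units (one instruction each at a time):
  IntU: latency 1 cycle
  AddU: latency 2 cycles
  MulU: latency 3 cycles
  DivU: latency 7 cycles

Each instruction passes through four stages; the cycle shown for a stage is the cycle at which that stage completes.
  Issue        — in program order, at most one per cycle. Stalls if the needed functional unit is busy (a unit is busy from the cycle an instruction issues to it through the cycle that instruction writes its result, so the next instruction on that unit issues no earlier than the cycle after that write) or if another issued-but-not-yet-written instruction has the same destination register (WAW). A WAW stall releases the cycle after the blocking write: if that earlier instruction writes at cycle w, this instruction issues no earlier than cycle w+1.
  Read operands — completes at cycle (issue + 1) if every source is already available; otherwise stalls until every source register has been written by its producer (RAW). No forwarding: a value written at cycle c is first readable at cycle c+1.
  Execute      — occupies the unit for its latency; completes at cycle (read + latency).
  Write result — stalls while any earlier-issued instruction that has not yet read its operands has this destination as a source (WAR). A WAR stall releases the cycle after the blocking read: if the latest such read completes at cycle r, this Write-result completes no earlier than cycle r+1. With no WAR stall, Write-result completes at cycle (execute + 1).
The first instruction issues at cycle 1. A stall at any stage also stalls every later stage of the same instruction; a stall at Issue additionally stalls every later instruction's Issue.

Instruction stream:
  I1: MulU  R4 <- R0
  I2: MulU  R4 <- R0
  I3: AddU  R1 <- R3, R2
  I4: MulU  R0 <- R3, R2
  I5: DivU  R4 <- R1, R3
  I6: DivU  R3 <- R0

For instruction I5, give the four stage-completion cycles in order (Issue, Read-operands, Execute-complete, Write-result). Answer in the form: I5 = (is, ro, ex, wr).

t=1  I1 dispatched to MulU
t=2  I1 operands ready
t=5  I1 complete
t=6  R4←I1
t=7  I2 dispatched to MulU
t=8  I2 operands ready, I3 dispatched to AddU
t=9  I3 operands ready
t=11  I2 complete, I3 complete
t=12  R4←I2, R1←I3
t=13  I4 dispatched to MulU
t=14  I4 operands ready, I5 dispatched to DivU
t=15  I5 operands ready
t=17  I4 complete
t=18  R0←I4
t=22  I5 complete
t=23  R4←I5
t=24  I6 dispatched to DivU
t=25  I6 operands ready
t=32  I6 complete
t=33  R3←I6

I5 = (14, 15, 22, 23)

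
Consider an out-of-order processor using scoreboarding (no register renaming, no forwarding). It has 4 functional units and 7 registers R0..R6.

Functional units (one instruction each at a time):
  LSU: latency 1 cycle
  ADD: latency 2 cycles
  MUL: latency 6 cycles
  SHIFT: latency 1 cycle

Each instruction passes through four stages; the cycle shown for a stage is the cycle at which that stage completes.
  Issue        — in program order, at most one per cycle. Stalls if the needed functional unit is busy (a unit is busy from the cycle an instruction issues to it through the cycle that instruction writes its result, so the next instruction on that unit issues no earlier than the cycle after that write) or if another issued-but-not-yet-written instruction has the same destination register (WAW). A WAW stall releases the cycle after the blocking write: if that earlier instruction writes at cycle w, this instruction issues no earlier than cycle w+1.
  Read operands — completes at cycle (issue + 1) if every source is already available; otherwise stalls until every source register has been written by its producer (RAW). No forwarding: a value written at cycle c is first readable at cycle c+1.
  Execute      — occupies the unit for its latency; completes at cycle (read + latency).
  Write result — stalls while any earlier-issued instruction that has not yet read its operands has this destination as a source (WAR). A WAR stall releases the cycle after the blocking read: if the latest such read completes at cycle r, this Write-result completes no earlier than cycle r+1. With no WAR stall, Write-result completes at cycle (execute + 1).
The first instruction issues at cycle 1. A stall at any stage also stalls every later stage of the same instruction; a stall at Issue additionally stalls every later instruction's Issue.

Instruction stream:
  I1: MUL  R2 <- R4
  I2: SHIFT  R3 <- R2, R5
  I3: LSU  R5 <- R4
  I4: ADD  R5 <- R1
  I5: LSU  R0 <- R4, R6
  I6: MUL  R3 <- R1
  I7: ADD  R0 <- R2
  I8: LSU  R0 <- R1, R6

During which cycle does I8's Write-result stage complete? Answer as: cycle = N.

[1] issue I1 (MUL)
[2] I1 read-ops · issue I2 (SHIFT)
[3] issue I3 (LSU)
[4] I3 read-ops
[5] I3 finished on LSU
[8] I1 finished on MUL
[9] I1→R2
[10] I2 read-ops
[11] I2 finished on SHIFT · I3→R5
[12] I2→R3 · issue I4 (ADD)
[13] I4 read-ops · issue I5 (LSU)
[14] I5 read-ops · issue I6 (MUL)
[15] I4 finished on ADD · I5 finished on LSU · I6 read-ops
[16] I4→R5 · I5→R0
[17] issue I7 (ADD)
[18] I7 read-ops
[20] I7 finished on ADD
[21] I6 finished on MUL · I7→R0
[22] I6→R3 · issue I8 (LSU)
[23] I8 read-ops
[24] I8 finished on LSU
[25] I8→R0

cycle = 25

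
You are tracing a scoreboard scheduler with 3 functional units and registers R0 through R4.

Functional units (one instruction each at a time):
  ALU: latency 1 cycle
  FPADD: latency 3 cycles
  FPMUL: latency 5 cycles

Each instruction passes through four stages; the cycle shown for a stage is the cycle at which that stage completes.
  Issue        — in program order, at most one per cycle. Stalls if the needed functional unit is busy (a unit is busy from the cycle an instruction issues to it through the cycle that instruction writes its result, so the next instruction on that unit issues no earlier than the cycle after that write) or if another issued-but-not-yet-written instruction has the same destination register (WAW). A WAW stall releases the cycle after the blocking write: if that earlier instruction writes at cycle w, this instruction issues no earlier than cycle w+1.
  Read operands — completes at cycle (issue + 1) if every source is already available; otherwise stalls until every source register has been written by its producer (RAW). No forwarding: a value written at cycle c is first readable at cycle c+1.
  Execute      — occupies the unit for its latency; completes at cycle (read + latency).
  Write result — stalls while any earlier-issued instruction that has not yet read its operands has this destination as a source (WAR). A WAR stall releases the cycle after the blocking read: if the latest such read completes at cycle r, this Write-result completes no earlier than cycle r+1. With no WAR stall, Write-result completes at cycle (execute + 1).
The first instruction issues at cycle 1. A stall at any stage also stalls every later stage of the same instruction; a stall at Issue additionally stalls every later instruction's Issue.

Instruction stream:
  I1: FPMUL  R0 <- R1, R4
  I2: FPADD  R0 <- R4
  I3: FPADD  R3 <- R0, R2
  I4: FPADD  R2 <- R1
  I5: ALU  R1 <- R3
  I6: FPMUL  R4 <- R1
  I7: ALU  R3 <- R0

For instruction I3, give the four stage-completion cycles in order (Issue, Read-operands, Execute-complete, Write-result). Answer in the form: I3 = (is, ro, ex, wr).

I3 = (15, 16, 19, 20)

[I1] 1/2/7/8
[I2] 9/10/13/14  (WAW R0: wait I1 write@8)
[I3] 15/16/19/20  (struct: FPADD busy until I2 writes@14)
[I4] 21/22/25/26  (struct: FPADD busy until I3 writes@20)
[I5] 22/23/24/25
[I6] 23/26/31/32  (RAW R1: wait I5 write@25)
[I7] 26/27/28/29  (struct: ALU busy until I5 writes@25)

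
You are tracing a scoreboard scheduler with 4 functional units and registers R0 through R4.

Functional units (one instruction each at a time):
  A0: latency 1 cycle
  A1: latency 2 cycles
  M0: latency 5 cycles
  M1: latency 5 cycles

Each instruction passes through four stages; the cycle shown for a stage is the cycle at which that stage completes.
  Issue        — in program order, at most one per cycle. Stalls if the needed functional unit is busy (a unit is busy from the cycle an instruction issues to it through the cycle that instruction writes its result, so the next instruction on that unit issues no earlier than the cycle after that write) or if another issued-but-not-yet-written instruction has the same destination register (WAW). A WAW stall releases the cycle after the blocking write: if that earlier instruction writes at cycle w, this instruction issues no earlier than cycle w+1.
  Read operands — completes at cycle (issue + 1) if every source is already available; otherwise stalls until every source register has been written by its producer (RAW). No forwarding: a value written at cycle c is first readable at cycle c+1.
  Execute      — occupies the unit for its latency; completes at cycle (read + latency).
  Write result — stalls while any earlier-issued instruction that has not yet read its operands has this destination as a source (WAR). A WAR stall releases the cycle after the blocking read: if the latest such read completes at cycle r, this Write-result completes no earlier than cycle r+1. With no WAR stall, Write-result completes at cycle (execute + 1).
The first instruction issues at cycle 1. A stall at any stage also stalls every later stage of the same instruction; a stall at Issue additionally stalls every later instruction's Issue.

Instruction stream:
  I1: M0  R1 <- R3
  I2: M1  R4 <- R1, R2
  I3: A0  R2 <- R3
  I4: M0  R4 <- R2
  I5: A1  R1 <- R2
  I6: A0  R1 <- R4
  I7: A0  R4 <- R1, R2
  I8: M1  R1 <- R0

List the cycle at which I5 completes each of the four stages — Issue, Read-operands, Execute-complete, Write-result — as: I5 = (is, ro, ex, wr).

I5 = (17, 18, 20, 21)

c1: I1→M0
c2: I1 RO | I2→M1
c3: I3→A0
c4: I3 RO
c5: I3 EX
c7: I1 EX
c8: I1 WR R1
c9: I2 RO
c10: I3 WR R2
c14: I2 EX
c15: I2 WR R4
c16: I4→M0
c17: I4 RO | I5→A1
c18: I5 RO
c20: I5 EX
c21: I5 WR R1
c22: I4 EX | I6→A0
c23: I4 WR R4
c24: I6 RO
c25: I6 EX
c26: I6 WR R1
c27: I7→A0
c28: I7 RO | I8→M1
c29: I7 EX | I8 RO
c30: I7 WR R4
c34: I8 EX
c35: I8 WR R1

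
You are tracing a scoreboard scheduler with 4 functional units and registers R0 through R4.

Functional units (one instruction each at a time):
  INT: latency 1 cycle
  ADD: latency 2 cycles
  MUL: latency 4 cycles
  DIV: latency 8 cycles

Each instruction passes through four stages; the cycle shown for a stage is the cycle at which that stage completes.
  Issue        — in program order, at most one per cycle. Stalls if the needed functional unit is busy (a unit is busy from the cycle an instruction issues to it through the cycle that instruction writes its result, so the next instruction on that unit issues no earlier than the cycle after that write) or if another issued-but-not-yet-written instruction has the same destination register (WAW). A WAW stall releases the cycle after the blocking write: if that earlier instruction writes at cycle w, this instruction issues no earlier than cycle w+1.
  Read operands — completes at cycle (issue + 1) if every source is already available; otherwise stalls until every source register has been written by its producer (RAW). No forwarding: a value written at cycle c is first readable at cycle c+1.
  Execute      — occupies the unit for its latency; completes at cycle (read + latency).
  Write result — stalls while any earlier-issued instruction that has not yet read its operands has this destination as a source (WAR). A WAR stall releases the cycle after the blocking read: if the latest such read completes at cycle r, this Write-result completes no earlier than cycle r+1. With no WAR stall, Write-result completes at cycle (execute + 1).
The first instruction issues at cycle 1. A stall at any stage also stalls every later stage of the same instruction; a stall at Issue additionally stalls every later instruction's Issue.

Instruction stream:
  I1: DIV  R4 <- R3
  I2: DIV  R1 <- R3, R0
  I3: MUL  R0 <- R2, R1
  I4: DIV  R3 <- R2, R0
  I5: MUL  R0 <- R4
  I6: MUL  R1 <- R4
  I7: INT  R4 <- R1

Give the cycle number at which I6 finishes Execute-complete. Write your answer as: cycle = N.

cycle = 41

[1] issue I1 (DIV)
[2] I1 read-ops
[10] I1 finished on DIV
[11] I1→R4
[12] issue I2 (DIV)
[13] I2 read-ops | issue I3 (MUL)
[21] I2 finished on DIV
[22] I2→R1
[23] I3 read-ops | issue I4 (DIV)
[27] I3 finished on MUL
[28] I3→R0
[29] I4 read-ops | issue I5 (MUL)
[30] I5 read-ops
[34] I5 finished on MUL
[35] I5→R0
[36] issue I6 (MUL)
[37] I4 finished on DIV | I6 read-ops | issue I7 (INT)
[38] I4→R3
[41] I6 finished on MUL
[42] I6→R1
[43] I7 read-ops
[44] I7 finished on INT
[45] I7→R4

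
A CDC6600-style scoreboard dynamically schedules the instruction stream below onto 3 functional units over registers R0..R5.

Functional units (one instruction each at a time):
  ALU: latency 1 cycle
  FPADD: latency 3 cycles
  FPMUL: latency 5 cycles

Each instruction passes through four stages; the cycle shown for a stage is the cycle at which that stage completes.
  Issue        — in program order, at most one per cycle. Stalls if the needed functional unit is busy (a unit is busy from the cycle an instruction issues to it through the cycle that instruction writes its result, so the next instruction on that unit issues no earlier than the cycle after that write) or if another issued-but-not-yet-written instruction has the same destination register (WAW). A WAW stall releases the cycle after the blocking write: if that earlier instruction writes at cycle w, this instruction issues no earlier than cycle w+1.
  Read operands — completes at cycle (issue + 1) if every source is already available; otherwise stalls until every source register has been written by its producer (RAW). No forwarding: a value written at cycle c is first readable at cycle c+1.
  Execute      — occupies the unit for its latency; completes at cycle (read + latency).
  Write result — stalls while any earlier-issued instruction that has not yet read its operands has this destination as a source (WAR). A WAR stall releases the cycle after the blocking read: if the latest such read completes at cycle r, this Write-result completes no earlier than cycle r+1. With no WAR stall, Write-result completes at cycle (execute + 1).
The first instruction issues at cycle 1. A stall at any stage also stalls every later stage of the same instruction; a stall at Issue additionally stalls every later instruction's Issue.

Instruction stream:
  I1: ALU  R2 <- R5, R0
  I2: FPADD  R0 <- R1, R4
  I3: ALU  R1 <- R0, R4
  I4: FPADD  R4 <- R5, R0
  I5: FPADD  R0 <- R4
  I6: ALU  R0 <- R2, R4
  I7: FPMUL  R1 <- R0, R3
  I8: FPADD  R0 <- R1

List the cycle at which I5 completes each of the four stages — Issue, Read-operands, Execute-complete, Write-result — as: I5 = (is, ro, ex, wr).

I5 = (14, 15, 18, 19)

  I1 | 1 | 2 | 3 | 4
  I2 | 2 | 3 | 6 | 7
  I3 | 5 | 8 | 9 | 10   struct: ALU busy until I1 writes@4 · RAW R0: wait I2 write@7
  I4 | 8 | 9 | 12 | 13   struct: FPADD busy until I2 writes@7
  I5 | 14 | 15 | 18 | 19   struct: FPADD busy until I4 writes@13
  I6 | 20 | 21 | 22 | 23   WAW R0: wait I5 write@19
  I7 | 21 | 24 | 29 | 30   RAW R0: wait I6 write@23
  I8 | 24 | 31 | 34 | 35   WAW R0: wait I6 write@23 · RAW R1: wait I7 write@30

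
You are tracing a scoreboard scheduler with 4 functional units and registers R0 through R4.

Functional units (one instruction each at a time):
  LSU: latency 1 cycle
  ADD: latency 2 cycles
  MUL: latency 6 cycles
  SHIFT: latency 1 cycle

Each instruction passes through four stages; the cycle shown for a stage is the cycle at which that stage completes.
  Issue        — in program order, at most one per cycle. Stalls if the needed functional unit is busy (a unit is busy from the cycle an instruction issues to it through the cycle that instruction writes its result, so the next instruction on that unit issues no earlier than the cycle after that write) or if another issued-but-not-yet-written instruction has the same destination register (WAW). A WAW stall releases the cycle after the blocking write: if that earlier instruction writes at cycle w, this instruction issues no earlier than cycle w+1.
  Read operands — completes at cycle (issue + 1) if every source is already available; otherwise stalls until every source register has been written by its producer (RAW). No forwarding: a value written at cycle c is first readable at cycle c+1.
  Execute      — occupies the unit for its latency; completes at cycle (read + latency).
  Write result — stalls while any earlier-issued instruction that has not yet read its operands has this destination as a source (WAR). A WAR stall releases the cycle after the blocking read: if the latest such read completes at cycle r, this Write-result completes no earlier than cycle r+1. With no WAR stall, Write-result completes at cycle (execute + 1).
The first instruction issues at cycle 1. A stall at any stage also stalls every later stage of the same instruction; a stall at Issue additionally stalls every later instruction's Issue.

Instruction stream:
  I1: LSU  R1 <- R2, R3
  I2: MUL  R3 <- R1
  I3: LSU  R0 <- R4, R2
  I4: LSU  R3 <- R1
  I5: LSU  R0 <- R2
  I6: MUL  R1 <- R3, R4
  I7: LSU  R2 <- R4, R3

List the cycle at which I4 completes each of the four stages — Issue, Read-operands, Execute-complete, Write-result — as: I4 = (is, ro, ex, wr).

cycle 1: I1→LSU
cycle 2: I1 RO, I2→MUL
cycle 3: I1 EX
cycle 4: I1 WR R1
cycle 5: I2 RO, I3→LSU
cycle 6: I3 RO
cycle 7: I3 EX
cycle 8: I3 WR R0
cycle 11: I2 EX
cycle 12: I2 WR R3
cycle 13: I4→LSU
cycle 14: I4 RO
cycle 15: I4 EX
cycle 16: I4 WR R3
cycle 17: I5→LSU
cycle 18: I5 RO, I6→MUL
cycle 19: I5 EX, I6 RO
cycle 20: I5 WR R0
cycle 21: I7→LSU
cycle 22: I7 RO
cycle 23: I7 EX
cycle 24: I7 WR R2
cycle 25: I6 EX
cycle 26: I6 WR R1

I4 = (13, 14, 15, 16)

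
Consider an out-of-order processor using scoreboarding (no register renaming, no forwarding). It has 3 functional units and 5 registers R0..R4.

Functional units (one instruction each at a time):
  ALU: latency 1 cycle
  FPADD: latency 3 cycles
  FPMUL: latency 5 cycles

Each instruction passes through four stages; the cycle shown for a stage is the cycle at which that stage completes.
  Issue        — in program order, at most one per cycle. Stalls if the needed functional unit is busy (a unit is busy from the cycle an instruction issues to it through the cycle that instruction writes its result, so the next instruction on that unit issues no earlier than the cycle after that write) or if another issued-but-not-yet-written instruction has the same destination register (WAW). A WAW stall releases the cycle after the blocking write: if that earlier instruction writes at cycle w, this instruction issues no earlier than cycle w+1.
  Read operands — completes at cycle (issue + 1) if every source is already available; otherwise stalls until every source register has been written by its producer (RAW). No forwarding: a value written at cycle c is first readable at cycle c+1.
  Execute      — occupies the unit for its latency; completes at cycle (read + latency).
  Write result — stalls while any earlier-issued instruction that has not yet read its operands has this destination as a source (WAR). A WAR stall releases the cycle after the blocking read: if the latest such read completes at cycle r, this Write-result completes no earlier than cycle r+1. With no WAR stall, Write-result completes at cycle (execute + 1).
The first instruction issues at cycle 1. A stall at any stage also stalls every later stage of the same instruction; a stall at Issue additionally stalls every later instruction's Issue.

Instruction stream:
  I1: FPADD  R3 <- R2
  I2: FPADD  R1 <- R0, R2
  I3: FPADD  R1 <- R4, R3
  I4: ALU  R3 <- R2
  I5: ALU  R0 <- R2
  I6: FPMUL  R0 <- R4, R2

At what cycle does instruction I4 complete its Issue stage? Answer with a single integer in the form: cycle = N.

cycle = 14

cycle 1: issue I1 (FPADD)
cycle 2: I1 read-ops
cycle 5: I1 finished on FPADD
cycle 6: I1→R3
cycle 7: issue I2 (FPADD)
cycle 8: I2 read-ops
cycle 11: I2 finished on FPADD
cycle 12: I2→R1
cycle 13: issue I3 (FPADD)
cycle 14: I3 read-ops; issue I4 (ALU)
cycle 15: I4 read-ops
cycle 16: I4 finished on ALU
cycle 17: I3 finished on FPADD; I4→R3
cycle 18: I3→R1; issue I5 (ALU)
cycle 19: I5 read-ops
cycle 20: I5 finished on ALU
cycle 21: I5→R0
cycle 22: issue I6 (FPMUL)
cycle 23: I6 read-ops
cycle 28: I6 finished on FPMUL
cycle 29: I6→R0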